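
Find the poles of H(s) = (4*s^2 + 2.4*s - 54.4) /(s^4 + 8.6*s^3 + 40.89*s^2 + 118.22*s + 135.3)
Set denominator = 0: s^4 + 8.6*s^3 + 40.89*s^2 + 118.22*s + 135.3 = (s + 2.5)(s + 3.3)(s^2 + 2.8*s + 16.4) = 0 → Poles: -1.4 + 3.8j, -1.4 - 3.8j, -2.5, -3.3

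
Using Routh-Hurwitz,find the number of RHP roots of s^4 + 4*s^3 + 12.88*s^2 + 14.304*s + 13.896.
Routh array:
s^4: [1, 12.88, 13.896]; s^3: [4, 14.304]; s^2: [9.304, 13.896]; s^1: [8.3298]; s^0: [13.896]
First column: [1, 4, 9.304, 8.3298, 13.896]. Sign changes = RHP roots = 0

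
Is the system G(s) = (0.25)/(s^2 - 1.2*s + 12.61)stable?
Denominator: s^2 - 1.2*s + 12.61. Poles: 0.6 + 3.5j, 0.6 - 3.5j. All Re(p)<0: No (unstable)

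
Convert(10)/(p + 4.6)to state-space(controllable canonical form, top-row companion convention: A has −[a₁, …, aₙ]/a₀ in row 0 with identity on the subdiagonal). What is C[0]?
Reachable canonical form: C = numerator coefficients (right-aligned, zero-padded to length n).
num = 10, C = [[10]].
C[0] = 10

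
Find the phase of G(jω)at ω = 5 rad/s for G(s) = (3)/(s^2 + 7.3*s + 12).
Substitute s = j*5: G(j5) = -0.0259784 - 0.0729392j.
∠G(j5) = atan2(Im, Re) = atan2(-0.0729392, -0.0259784) = -109.60°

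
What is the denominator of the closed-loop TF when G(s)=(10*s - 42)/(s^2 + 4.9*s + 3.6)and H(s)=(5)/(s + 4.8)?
Characteristic poly = G_den * H_den + G_num * H_num = (s^3 + 9.7*s^2 + 27.12*s + 17.28) + (50*s - 210) = s^3 + 9.7*s^2 + 77.12*s - 192.72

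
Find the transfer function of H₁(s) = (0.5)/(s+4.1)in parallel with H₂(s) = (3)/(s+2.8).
Parallel: H = H₁ + H₂ = (n₁·d₂ + n₂·d₁)/(d₁·d₂).
n₁·d₂ = 0.5*s + 1.4. n₂·d₁ = 3*s + 12.3. Sum = 3.5*s + 13.7. d₁·d₂ = s^2 + 6.9*s + 11.48.
H(s) = (3.5*s + 13.7)/(s^2 + 6.9*s + 11.48)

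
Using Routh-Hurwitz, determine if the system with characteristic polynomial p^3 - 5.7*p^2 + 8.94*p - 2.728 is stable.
Routh array:
p^3: [1, 8.94]; p^2: [-5.7, -2.728]; p^1: [8.4614]; p^0: [-2.728]
First column: [1, -5.7, 8.4614, -2.728]. Sign changes = 3.
No, unstable (3 RHP root(s))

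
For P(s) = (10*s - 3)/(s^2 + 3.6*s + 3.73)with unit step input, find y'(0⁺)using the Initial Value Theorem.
IVT: y'(0⁺) = lim_{s→∞} s²·Y(s) = lim_{s→∞} s·P(s).
deg(num) = 1, deg(den) = 2, relative degree = 1, so s·P(s) → (leading num)/(leading den) = 10/1 = 10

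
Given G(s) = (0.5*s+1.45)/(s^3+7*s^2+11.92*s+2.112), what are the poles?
Set denominator = 0: s^3 + 7*s^2 + 11.92*s + 2.112 = (s + 0.2)(s + 2.4)(s + 4.4) = 0 → Poles: -0.2, -2.4, -4.4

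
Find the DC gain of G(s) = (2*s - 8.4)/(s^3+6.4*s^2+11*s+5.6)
DC gain = G(0) = num(0)/den(0) = -8.4/5.6 = -1.5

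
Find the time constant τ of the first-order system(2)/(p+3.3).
First-order system: τ = -1/pole. Pole = -3.3. τ = -1/(-3.3) = 0.303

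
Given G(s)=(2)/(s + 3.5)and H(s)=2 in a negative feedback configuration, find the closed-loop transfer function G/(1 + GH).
Closed-loop T = G/(1+GH).
Numerator: G_num * H_den = 2.
Denominator: G_den * H_den + G_num * H_num = (s + 3.5) + (4) = s + 7.5.
T(s) = (2)/(s + 7.5)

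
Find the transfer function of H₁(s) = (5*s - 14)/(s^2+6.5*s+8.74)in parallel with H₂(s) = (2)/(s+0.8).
Parallel: H = H₁ + H₂ = (n₁·d₂ + n₂·d₁)/(d₁·d₂).
n₁·d₂ = 5*s^2 - 10*s - 11.2. n₂·d₁ = 2*s^2 + 13*s + 17.48. Sum = 7*s^2 + 3*s + 6.28. d₁·d₂ = s^3 + 7.3*s^2 + 13.94*s + 6.992.
H(s) = (7*s^2 + 3*s + 6.28)/(s^3 + 7.3*s^2 + 13.94*s + 6.992)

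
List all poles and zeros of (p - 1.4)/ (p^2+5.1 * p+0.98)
Set denominator = 0: p^2 + 5.1*p + 0.98 = (p + 4.9)(p + 0.2) = 0 → Poles: -0.2, -4.9
Set numerator = 0: p - 1.4 = 0 → Zeros: 1.4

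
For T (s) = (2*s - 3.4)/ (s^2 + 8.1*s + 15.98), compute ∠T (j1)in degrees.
Substitute s = j*1: T(j1) = -0.119761 + 0.198269j.
∠T(j1) = atan2(Im, Re) = atan2(0.198269, -0.119761) = 121.13°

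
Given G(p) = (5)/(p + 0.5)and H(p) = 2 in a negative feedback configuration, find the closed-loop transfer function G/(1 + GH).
Closed-loop T = G/(1+GH).
Numerator: G_num * H_den = 5.
Denominator: G_den * H_den + G_num * H_num = (p + 0.5) + (10) = p + 10.5.
T(p) = (5)/(p + 10.5)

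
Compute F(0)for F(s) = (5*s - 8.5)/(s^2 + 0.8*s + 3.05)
DC gain = F(0) = num(0)/den(0) = -8.5/3.05 = -2.787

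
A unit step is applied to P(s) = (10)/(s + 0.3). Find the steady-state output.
FVT: lim_{t→∞} y(t) = lim_{s→0} s*Y(s) where Y(s) = P(s)/s.
= lim_{s→0} P(s) = P(0) = num(0)/den(0) = 10/0.3 = 33.33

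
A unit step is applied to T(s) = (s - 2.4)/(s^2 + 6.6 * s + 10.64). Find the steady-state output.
FVT: lim_{t→∞} y(t) = lim_{s→0} s*Y(s) where Y(s) = T(s)/s.
= lim_{s→0} T(s) = T(0) = num(0)/den(0) = -2.4/10.64 = -0.2256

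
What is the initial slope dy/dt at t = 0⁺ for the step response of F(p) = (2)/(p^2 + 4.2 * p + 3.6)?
IVT: y'(0⁺) = lim_{p→∞} p²·Y(p) = lim_{p→∞} p·F(p).
deg(num) = 0, deg(den) = 2, relative degree = 2 ≥ 2, so p·F(p) → 0. Initial slope = 0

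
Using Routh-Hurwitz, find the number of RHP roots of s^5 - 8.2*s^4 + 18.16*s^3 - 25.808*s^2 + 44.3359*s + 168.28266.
Routh array:
s^5: [1, 18.16, 44.3359]; s^4: [-8.2, -25.808, 168.28266]; s^3: [15.0127, 64.8582]; s^2: [9.61785, 168.28266]; s^1: [-197.817]; s^0: [168.28266]
First column: [1, -8.2, 15.0127, 9.61785, -197.817, 168.28266]. Sign changes = RHP roots = 4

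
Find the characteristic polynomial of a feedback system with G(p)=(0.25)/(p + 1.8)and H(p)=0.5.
Characteristic poly = G_den * H_den + G_num * H_num = (p + 1.8) + (0.125) = p + 1.925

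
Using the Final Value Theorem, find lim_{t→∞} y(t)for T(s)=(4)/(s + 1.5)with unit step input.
FVT: lim_{t→∞} y(t) = lim_{s→0} s*Y(s) where Y(s) = T(s)/s.
= lim_{s→0} T(s) = T(0) = num(0)/den(0) = 4/1.5 = 2.667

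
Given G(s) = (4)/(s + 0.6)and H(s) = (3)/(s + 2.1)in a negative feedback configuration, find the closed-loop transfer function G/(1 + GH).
Closed-loop T = G/(1+GH).
Numerator: G_num * H_den = 4*s + 8.4.
Denominator: G_den * H_den + G_num * H_num = (s^2 + 2.7*s + 1.26) + (12) = s^2 + 2.7*s + 13.26.
T(s) = (4*s + 8.4)/(s^2 + 2.7*s + 13.26)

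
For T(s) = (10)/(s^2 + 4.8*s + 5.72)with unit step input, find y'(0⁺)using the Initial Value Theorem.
IVT: y'(0⁺) = lim_{s→∞} s²·Y(s) = lim_{s→∞} s·T(s).
deg(num) = 0, deg(den) = 2, relative degree = 2 ≥ 2, so s·T(s) → 0. Initial slope = 0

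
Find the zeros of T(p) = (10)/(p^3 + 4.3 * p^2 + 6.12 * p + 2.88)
Numerator is a nonzero constant (10) → Zeros: none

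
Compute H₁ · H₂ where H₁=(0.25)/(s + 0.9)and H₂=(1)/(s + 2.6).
Series: H = H₁ · H₂ = (n₁·n₂)/(d₁·d₂).
Num: n₁·n₂ = 0.25. Den: d₁·d₂ = s^2 + 3.5*s + 2.34.
H(s) = (0.25)/(s^2 + 3.5*s + 2.34)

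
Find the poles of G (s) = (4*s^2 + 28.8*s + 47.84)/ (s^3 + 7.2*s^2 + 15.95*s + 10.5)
Set denominator = 0: s^3 + 7.2*s^2 + 15.95*s + 10.5 = (s + 1.2)(s + 3.5)(s + 2.5) = 0 → Poles: -1.2, -2.5, -3.5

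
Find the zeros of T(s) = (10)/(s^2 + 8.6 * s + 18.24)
Numerator is a nonzero constant (10) → Zeros: none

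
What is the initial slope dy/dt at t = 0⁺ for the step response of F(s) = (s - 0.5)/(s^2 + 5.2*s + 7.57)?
IVT: y'(0⁺) = lim_{s→∞} s²·Y(s) = lim_{s→∞} s·F(s).
deg(num) = 1, deg(den) = 2, relative degree = 1, so s·F(s) → (leading num)/(leading den) = 1/1 = 1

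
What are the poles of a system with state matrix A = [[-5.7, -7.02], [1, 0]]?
Eigenvalues solve det(λI - A) = 0.
Characteristic polynomial: λ^2 + 5.7*λ + 7.02 = 0.
Factor: (λ + 1.8)(λ + 3.9) = 0.
Roots: -1.8, -3.9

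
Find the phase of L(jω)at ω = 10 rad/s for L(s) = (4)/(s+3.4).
Substitute s = j*10: L(j10) = 0.121907 - 0.358551j.
∠L(j10) = atan2(Im, Re) = atan2(-0.358551, 0.121907) = -71.22°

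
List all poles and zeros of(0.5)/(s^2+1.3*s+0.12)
Set denominator = 0: s^2 + 1.3*s + 0.12 = (s + 0.1)(s + 1.2) = 0 → Poles: -0.1, -1.2
Numerator is a nonzero constant (0.5) → Zeros: none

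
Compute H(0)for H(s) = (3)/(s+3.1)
DC gain = H(0) = num(0)/den(0) = 3/3.1 = 0.9677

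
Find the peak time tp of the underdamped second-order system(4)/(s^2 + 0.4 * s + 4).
Standard form: ωn²/(s²+2ζωn·s+ωn²) → ωn = 2, ζ = 0.1.
ωd = ωn·√(1-ζ²) = 2·√(1-0.1²) = 1.99.
tp = π/ωd = π/1.99 = 1.579 s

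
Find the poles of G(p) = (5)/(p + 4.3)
Set denominator = 0: p + 4.3 = 0 → Poles: -4.3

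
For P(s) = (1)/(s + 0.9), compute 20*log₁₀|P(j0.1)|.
Substitute s = j*0.1: P(j0.1) = 1.09756 - 0.121951j.
|P(j0.1)| = sqrt(Re² + Im²) = 1.104.
20*log₁₀(1.104) = 0.86 dB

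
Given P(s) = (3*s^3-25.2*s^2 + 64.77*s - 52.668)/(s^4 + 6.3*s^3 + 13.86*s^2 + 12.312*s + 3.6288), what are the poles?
Set denominator = 0: s^4 + 6.3*s^3 + 13.86*s^2 + 12.312*s + 3.6288 = (s + 2.4)(s + 2.1)(s + 0.6)(s + 1.2) = 0 → Poles: -0.6, -1.2, -2.1, -2.4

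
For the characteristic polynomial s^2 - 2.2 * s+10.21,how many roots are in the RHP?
Poles: 1.1 + 3j, 1.1 - 3j. RHP poles (Re>0): 2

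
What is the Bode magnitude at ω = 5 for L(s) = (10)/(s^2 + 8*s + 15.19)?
Substitute s = j*5: L(j5) = -0.0578339 - 0.235816j.
|L(j5)| = sqrt(Re² + Im²) = 0.2428.
20*log₁₀(0.2428) = -12.29 dB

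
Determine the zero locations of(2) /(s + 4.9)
Numerator is a nonzero constant (2) → Zeros: none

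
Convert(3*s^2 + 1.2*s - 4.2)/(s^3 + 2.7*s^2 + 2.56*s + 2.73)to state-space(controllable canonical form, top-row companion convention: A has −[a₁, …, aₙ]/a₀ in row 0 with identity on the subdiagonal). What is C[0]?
Reachable canonical form: C = numerator coefficients (right-aligned, zero-padded to length n).
num = 3*s^2 + 1.2*s - 4.2, C = [[3, 1.2, -4.2]].
C[0] = 3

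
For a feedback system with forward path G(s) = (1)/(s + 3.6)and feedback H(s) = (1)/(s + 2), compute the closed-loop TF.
Closed-loop T = G/(1+GH).
Numerator: G_num * H_den = s + 2.
Denominator: G_den * H_den + G_num * H_num = (s^2 + 5.6*s + 7.2) + (1) = s^2 + 5.6*s + 8.2.
T(s) = (s + 2)/(s^2 + 5.6*s + 8.2)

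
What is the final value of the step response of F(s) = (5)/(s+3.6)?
FVT: lim_{t→∞} y(t) = lim_{s→0} s*Y(s) where Y(s) = F(s)/s.
= lim_{s→0} F(s) = F(0) = num(0)/den(0) = 5/3.6 = 1.389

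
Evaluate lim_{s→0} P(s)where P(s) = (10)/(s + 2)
DC gain = P(0) = num(0)/den(0) = 10/2 = 5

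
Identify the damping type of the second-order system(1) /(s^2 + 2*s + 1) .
Standard form: ωn²/(s²+2ζωn·s+ωn²) gives ωn=1, ζ=1.
Critically damped (ζ = 1)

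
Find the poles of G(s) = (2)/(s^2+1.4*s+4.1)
Set denominator = 0: s^2 + 1.4*s + 4.1 = 0 → Poles: -0.7 + 1.9j, -0.7 - 1.9j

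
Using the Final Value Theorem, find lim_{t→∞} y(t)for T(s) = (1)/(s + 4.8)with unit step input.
FVT: lim_{t→∞} y(t) = lim_{s→0} s*Y(s) where Y(s) = T(s)/s.
= lim_{s→0} T(s) = T(0) = num(0)/den(0) = 1/4.8 = 0.2083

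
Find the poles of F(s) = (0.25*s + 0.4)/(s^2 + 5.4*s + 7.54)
Set denominator = 0: s^2 + 5.4*s + 7.54 = 0 → Poles: -2.7 + 0.5j, -2.7 - 0.5j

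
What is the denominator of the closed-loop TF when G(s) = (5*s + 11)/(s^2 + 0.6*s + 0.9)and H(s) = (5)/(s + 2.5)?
Characteristic poly = G_den * H_den + G_num * H_num = (s^3 + 3.1*s^2 + 2.4*s + 2.25) + (25*s + 55) = s^3 + 3.1*s^2 + 27.4*s + 57.25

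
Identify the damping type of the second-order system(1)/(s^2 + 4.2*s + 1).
Standard form: ωn²/(s²+2ζωn·s+ωn²) gives ωn=1, ζ=2.1.
Overdamped (ζ = 2.1 > 1)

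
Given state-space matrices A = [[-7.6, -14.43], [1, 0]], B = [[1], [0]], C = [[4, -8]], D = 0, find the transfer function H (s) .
H(s) = C(sI - A)⁻¹B + D.
Characteristic polynomial det(sI - A) = s^2 + 7.6*s + 14.43.
Numerator from C·adj(sI-A)·B + D·det(sI-A) = 4*s - 8.
H(s) = (4*s - 8)/(s^2 + 7.6*s + 14.43)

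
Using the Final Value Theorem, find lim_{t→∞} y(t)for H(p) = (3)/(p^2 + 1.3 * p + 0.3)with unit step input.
FVT: lim_{t→∞} y(t) = lim_{p→0} p*Y(p) where Y(p) = H(p)/p.
= lim_{p→0} H(p) = H(0) = num(0)/den(0) = 3/0.3 = 10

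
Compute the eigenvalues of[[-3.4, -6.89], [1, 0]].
Eigenvalues solve det(λI - A) = 0.
Characteristic polynomial: λ^2 + 3.4*λ + 6.89 = 0.
Roots: -1.7 + 2j, -1.7 - 2j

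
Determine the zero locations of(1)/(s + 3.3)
Numerator is a nonzero constant (1) → Zeros: none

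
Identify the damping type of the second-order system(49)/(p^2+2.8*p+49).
Standard form: ωn²/(p²+2ζωn·p+ωn²) gives ωn=7, ζ=0.2.
Underdamped (ζ = 0.2 < 1)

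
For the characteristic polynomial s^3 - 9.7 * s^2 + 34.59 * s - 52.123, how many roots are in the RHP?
s^3 - 9.7*s^2 + 34.59*s - 52.123 = (s - 4.7)(s^2 - 5*s + 11.09). Poles: 2.5 + 2.2j, 2.5 - 2.2j, 4.7. RHP poles (Re>0): 3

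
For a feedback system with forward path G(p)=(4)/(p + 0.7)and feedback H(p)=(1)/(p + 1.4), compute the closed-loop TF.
Closed-loop T = G/(1+GH).
Numerator: G_num * H_den = 4*p + 5.6.
Denominator: G_den * H_den + G_num * H_num = (p^2 + 2.1*p + 0.98) + (4) = p^2 + 2.1*p + 4.98.
T(p) = (4*p + 5.6)/(p^2 + 2.1*p + 4.98)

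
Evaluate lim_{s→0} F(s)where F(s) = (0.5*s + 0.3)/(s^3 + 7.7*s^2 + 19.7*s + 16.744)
DC gain = F(0) = num(0)/den(0) = 0.3/16.744 = 0.01792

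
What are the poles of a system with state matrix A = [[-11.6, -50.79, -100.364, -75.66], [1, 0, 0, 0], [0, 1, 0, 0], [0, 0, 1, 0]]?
Eigenvalues solve det(λI - A) = 0.
Characteristic polynomial: λ^4 + 11.6*λ^3 + 50.79*λ^2 + 100.364*λ + 75.66 = 0.
Factor: (λ + 3.9)(λ + 2.5)(λ^2 + 5.2*λ + 7.76) = 0.
Roots: -2.5, -2.6 + 1j, -2.6 - 1j, -3.9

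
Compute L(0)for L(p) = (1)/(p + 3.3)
DC gain = L(0) = num(0)/den(0) = 1/3.3 = 0.303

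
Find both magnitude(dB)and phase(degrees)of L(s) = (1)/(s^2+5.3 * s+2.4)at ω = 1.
Substitute s = j*1: L(j1) = 0.046589 - 0.176373j.
|L| = 20*log₁₀(sqrt(Re²+Im²)) = -14.78 dB.
∠L = atan2(Im, Re) = -75.20°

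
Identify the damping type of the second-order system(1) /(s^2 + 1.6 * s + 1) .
Standard form: ωn²/(s²+2ζωn·s+ωn²) gives ωn=1, ζ=0.8.
Underdamped (ζ = 0.8 < 1)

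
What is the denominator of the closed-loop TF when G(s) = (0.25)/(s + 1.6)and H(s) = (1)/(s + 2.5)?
Characteristic poly = G_den * H_den + G_num * H_num = (s^2 + 4.1*s + 4) + (0.25) = s^2 + 4.1*s + 4.25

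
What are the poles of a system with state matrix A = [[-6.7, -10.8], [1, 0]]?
Eigenvalues solve det(λI - A) = 0.
Characteristic polynomial: λ^2 + 6.7*λ + 10.8 = 0.
Factor: (λ + 2.7)(λ + 4) = 0.
Roots: -2.7, -4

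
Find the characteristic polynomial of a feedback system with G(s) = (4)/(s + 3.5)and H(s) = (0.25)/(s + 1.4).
Characteristic poly = G_den * H_den + G_num * H_num = (s^2 + 4.9*s + 4.9) + (1) = s^2 + 4.9*s + 5.9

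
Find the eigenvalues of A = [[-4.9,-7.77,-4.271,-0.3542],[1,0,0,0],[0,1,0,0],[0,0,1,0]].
Eigenvalues solve det(λI - A) = 0.
Characteristic polynomial: λ^4 + 4.9*λ^3 + 7.77*λ^2 + 4.271*λ + 0.3542 = 0.
Factor: (λ + 1.4)(λ + 2.3)(λ + 1.1)(λ + 0.1) = 0.
Roots: -0.1, -1.1, -1.4, -2.3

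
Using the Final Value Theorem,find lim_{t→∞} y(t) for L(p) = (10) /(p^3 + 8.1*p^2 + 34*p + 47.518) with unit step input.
FVT: lim_{t→∞} y(t) = lim_{p→0} p*Y(p) where Y(p) = L(p)/p.
= lim_{p→0} L(p) = L(0) = num(0)/den(0) = 10/47.518 = 0.2104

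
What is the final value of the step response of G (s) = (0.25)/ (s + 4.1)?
FVT: lim_{t→∞} y(t) = lim_{s→0} s*Y(s) where Y(s) = G(s)/s.
= lim_{s→0} G(s) = G(0) = num(0)/den(0) = 0.25/4.1 = 0.06098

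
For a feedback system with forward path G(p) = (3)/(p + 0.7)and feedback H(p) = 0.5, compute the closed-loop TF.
Closed-loop T = G/(1+GH).
Numerator: G_num * H_den = 3.
Denominator: G_den * H_den + G_num * H_num = (p + 0.7) + (1.5) = p + 2.2.
T(p) = (3)/(p + 2.2)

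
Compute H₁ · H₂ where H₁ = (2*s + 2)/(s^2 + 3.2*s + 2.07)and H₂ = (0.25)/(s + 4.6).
Series: H = H₁ · H₂ = (n₁·n₂)/(d₁·d₂).
Num: n₁·n₂ = 0.5*s + 0.5. Den: d₁·d₂ = s^3 + 7.8*s^2 + 16.79*s + 9.522.
H(s) = (0.5*s + 0.5)/(s^3 + 7.8*s^2 + 16.79*s + 9.522)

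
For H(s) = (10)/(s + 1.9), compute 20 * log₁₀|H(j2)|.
Substitute s = j*2: H(j2) = 2.49671 - 2.62812j.
|H(j2)| = sqrt(Re² + Im²) = 3.625.
20*log₁₀(3.625) = 11.19 dB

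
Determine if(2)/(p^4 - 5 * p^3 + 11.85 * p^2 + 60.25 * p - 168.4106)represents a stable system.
Denominator: p^4 - 5*p^3 + 11.85*p^2 + 60.25*p - 168.4106 = (p + 3.1)(p - 2.3)(p^2 - 5.8*p + 23.62). Poles: -3.1, 2.3, 2.9 + 3.9j, 2.9 - 3.9j. All Re(p)<0: No (unstable)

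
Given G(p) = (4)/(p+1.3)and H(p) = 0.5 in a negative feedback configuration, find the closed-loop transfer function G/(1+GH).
Closed-loop T = G/(1+GH).
Numerator: G_num * H_den = 4.
Denominator: G_den * H_den + G_num * H_num = (p + 1.3) + (2) = p + 3.3.
T(p) = (4)/(p + 3.3)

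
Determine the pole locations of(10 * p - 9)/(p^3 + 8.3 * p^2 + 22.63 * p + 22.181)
Set denominator = 0: p^3 + 8.3*p^2 + 22.63*p + 22.181 = (p + 4.1)(p^2 + 4.2*p + 5.41) = 0 → Poles: -2.1 + 1j, -2.1 - 1j, -4.1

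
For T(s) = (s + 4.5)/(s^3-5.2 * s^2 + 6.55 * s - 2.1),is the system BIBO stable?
Denominator: s^3 - 5.2*s^2 + 6.55*s - 2.1 = (s - 1.2)(s - 3.5)(s - 0.5). Poles: 0.5, 1.2, 3.5. All Re(p)<0: No (unstable)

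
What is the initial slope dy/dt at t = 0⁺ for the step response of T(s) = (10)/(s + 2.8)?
IVT: y'(0⁺) = lim_{s→∞} s²·Y(s) = lim_{s→∞} s·T(s).
deg(num) = 0, deg(den) = 1, relative degree = 1, so s·T(s) → (leading num)/(leading den) = 10/1 = 10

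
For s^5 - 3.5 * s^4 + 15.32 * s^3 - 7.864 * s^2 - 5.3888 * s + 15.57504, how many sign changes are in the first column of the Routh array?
Routh array:
s^5: [1, 15.32, -5.3888]; s^4: [-3.5, -7.864, 15.57504]; s^3: [13.0731, -0.938789]; s^2: [-8.11534, 15.57504]; s^1: [24.1513]; s^0: [15.57504]
First column: [1, -3.5, 13.0731, -8.11534, 24.1513, 15.57504]. Sign changes = 4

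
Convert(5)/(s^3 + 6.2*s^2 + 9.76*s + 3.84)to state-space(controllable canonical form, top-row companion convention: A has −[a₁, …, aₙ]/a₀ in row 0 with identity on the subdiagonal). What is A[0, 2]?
Reachable canonical form for den = s^3 + 6.2*s^2 + 9.76*s + 3.84: top row of A = -[a₁,a₂,...,aₙ]/a₀, ones on the subdiagonal, zeros elsewhere.
A = [[-6.2, -9.76, -3.84], [1, 0, 0], [0, 1, 0]].
A[0,2] = -3.84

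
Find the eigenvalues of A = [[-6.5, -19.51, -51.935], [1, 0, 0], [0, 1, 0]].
Eigenvalues solve det(λI - A) = 0.
Characteristic polynomial: λ^3 + 6.5*λ^2 + 19.51*λ + 51.935 = 0.
Factor: (λ + 4.7)(λ^2 + 1.8*λ + 11.05) = 0.
Roots: -0.9 + 3.2j, -0.9 - 3.2j, -4.7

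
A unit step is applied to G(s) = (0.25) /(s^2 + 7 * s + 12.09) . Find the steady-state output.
FVT: lim_{t→∞} y(t) = lim_{s→0} s*Y(s) where Y(s) = G(s)/s.
= lim_{s→0} G(s) = G(0) = num(0)/den(0) = 0.25/12.09 = 0.02068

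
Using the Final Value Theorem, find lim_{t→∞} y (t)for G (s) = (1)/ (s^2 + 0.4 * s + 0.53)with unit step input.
FVT: lim_{t→∞} y(t) = lim_{s→0} s*Y(s) where Y(s) = G(s)/s.
= lim_{s→0} G(s) = G(0) = num(0)/den(0) = 1/0.53 = 1.887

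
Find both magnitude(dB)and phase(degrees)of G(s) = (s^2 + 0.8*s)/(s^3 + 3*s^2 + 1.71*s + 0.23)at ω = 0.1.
Substitute s = j*0.1: G(j0.1) = 0.16836 + 0.256894j.
|G| = 20*log₁₀(sqrt(Re²+Im²)) = -10.25 dB.
∠G = atan2(Im, Re) = 56.76°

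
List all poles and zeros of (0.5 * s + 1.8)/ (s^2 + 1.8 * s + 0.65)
Set denominator = 0: s^2 + 1.8*s + 0.65 = (s + 1.3)(s + 0.5) = 0 → Poles: -0.5, -1.3
Set numerator = 0: 0.5*s + 1.8 = 0 → Zeros: -3.6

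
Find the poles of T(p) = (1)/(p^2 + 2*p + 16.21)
Set denominator = 0: p^2 + 2*p + 16.21 = 0 → Poles: -1 + 3.9j, -1 - 3.9j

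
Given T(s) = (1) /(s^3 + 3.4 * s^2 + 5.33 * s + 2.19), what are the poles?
Set denominator = 0: s^3 + 3.4*s^2 + 5.33*s + 2.19 = (s + 0.6)(s^2 + 2.8*s + 3.65) = 0 → Poles: -0.6, -1.4 + 1.3j, -1.4 - 1.3j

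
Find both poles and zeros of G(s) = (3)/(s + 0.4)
Set denominator = 0: s + 0.4 = 0 → Poles: -0.4
Numerator is a nonzero constant (3) → Zeros: none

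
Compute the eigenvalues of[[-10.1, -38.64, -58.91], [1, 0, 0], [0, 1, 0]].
Eigenvalues solve det(λI - A) = 0.
Characteristic polynomial: λ^3 + 10.1*λ^2 + 38.64*λ + 58.91 = 0.
Factor: (λ + 4.3)(λ^2 + 5.8*λ + 13.7) = 0.
Roots: -2.9 + 2.3j, -2.9 - 2.3j, -4.3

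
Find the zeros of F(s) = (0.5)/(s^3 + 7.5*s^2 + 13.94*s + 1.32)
Numerator is a nonzero constant (0.5) → Zeros: none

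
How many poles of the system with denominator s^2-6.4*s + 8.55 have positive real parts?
s^2 - 6.4*s + 8.55 = (s - 4.5)(s - 1.9). Poles: 1.9, 4.5. RHP poles (Re>0): 2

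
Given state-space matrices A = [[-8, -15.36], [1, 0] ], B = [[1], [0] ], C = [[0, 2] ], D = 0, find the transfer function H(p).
H(p) = C(pI - A)⁻¹B + D.
Characteristic polynomial det(pI - A) = p^2 + 8*p + 15.36.
Numerator from C·adj(pI-A)·B + D·det(pI-A) = 2.
H(p) = (2)/(p^2 + 8*p + 15.36)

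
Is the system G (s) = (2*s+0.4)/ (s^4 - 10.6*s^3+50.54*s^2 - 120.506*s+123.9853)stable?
Denominator: s^4 - 10.6*s^3 + 50.54*s^2 - 120.506*s + 123.9853 = (s^2 - 5.6*s + 9.53)(s^2 - 5*s + 13.01). Poles: 2.5 + 2.6j, 2.5 - 2.6j, 2.8 + 1.3j, 2.8 - 1.3j. All Re(p)<0: No (unstable)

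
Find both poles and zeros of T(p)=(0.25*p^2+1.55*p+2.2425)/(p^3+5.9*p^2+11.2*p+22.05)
Set denominator = 0: p^3 + 5.9*p^2 + 11.2*p + 22.05 = (p + 4.5)(p^2 + 1.4*p + 4.9) = 0 → Poles: -0.7 + 2.1j, -0.7 - 2.1j, -4.5
Set numerator = 0: 0.25*p^2 + 1.55*p + 2.2425 = 0.25*(p + 2.3)(p + 3.9) = 0 → Zeros: -2.3, -3.9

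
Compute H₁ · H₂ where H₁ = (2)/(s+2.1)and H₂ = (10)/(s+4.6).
Series: H = H₁ · H₂ = (n₁·n₂)/(d₁·d₂).
Num: n₁·n₂ = 20. Den: d₁·d₂ = s^2 + 6.7*s + 9.66.
H(s) = (20)/(s^2 + 6.7*s + 9.66)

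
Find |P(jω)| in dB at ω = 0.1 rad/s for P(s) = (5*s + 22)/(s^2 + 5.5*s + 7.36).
Substitute s = j*0.1: P(j0.1) = 2.98159 - 0.155085j.
|P(j0.1)| = sqrt(Re² + Im²) = 2.986.
20*log₁₀(2.986) = 9.50 dB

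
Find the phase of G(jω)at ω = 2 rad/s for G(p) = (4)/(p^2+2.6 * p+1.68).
Substitute p = j*2: G(j2) = -0.286222 - 0.641532j.
∠G(j2) = atan2(Im, Re) = atan2(-0.641532, -0.286222) = -114.04°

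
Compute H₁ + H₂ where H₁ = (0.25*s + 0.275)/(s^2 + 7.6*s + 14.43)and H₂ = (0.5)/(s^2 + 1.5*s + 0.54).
Parallel: H = H₁ + H₂ = (n₁·d₂ + n₂·d₁)/(d₁·d₂).
n₁·d₂ = 0.25*s^3 + 0.65*s^2 + 0.5475*s + 0.1485. n₂·d₁ = 0.5*s^2 + 3.8*s + 7.215. Sum = 0.25*s^3 + 1.15*s^2 + 4.3475*s + 7.3635. d₁·d₂ = s^4 + 9.1*s^3 + 26.37*s^2 + 25.749*s + 7.7922.
H(s) = (0.25*s^3 + 1.15*s^2 + 4.3475*s + 7.3635)/(s^4 + 9.1*s^3 + 26.37*s^2 + 25.749*s + 7.7922)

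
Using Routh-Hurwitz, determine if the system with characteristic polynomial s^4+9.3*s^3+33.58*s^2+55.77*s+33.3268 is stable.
Routh array:
s^4: [1, 33.58, 33.3268]; s^3: [9.3, 55.77]; s^2: [27.5832, 33.3268]; s^1: [44.5335]; s^0: [33.3268]
First column: [1, 9.3, 27.5832, 44.5335, 33.3268]. Sign changes = 0.
Yes, stable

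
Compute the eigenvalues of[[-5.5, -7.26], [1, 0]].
Eigenvalues solve det(λI - A) = 0.
Characteristic polynomial: λ^2 + 5.5*λ + 7.26 = 0.
Factor: (λ + 3.3)(λ + 2.2) = 0.
Roots: -2.2, -3.3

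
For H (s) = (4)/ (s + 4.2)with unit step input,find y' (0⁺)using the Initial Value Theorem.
IVT: y'(0⁺) = lim_{s→∞} s²·Y(s) = lim_{s→∞} s·H(s).
deg(num) = 0, deg(den) = 1, relative degree = 1, so s·H(s) → (leading num)/(leading den) = 4/1 = 4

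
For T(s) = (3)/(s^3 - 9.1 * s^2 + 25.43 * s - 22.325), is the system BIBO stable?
Denominator: s^3 - 9.1*s^2 + 25.43*s - 22.325 = (s - 2.5)(s - 1.9)(s - 4.7). Poles: 1.9, 2.5, 4.7. All Re(p)<0: No (unstable)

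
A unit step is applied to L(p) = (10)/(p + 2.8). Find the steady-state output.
FVT: lim_{t→∞} y(t) = lim_{p→0} p*Y(p) where Y(p) = L(p)/p.
= lim_{p→0} L(p) = L(0) = num(0)/den(0) = 10/2.8 = 3.571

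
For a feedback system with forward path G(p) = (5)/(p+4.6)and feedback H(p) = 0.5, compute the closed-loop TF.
Closed-loop T = G/(1+GH).
Numerator: G_num * H_den = 5.
Denominator: G_den * H_den + G_num * H_num = (p + 4.6) + (2.5) = p + 7.1.
T(p) = (5)/(p + 7.1)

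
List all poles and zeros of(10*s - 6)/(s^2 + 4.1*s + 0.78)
Set denominator = 0: s^2 + 4.1*s + 0.78 = (s + 0.2)(s + 3.9) = 0 → Poles: -0.2, -3.9
Set numerator = 0: 10*s - 6 = 0 → Zeros: 0.6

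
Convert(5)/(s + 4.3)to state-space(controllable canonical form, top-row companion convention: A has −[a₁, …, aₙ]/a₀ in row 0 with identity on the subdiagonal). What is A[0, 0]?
Reachable canonical form for den = s + 4.3: top row of A = -[a₁,a₂,...,aₙ]/a₀, ones on the subdiagonal, zeros elsewhere.
A = [[-4.3]].
A[0,0] = -4.3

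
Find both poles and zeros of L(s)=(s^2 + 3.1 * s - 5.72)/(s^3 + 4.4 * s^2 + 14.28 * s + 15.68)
Set denominator = 0: s^3 + 4.4*s^2 + 14.28*s + 15.68 = (s + 1.6)(s^2 + 2.8*s + 9.8) = 0 → Poles: -1.4 + 2.8j, -1.4 - 2.8j, -1.6
Set numerator = 0: s^2 + 3.1*s - 5.72 = (s + 4.4)(s - 1.3) = 0 → Zeros: -4.4, 1.3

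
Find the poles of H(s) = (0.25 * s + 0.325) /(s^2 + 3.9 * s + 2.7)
Set denominator = 0: s^2 + 3.9*s + 2.7 = (s + 3)(s + 0.9) = 0 → Poles: -0.9, -3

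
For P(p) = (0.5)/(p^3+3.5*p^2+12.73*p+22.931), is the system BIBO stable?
Denominator: p^3 + 3.5*p^2 + 12.73*p + 22.931 = (p + 2.3)(p^2 + 1.2*p + 9.97). Poles: -0.6 + 3.1j, -0.6 - 3.1j, -2.3. All Re(p)<0: Yes (stable)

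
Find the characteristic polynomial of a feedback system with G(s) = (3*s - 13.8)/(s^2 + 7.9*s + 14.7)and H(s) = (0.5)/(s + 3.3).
Characteristic poly = G_den * H_den + G_num * H_num = (s^3 + 11.2*s^2 + 40.77*s + 48.51) + (1.5*s - 6.9) = s^3 + 11.2*s^2 + 42.27*s + 41.61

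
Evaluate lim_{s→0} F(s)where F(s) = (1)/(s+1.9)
DC gain = F(0) = num(0)/den(0) = 1/1.9 = 0.5263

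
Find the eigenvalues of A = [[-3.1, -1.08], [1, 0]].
Eigenvalues solve det(λI - A) = 0.
Characteristic polynomial: λ^2 + 3.1*λ + 1.08 = 0.
Factor: (λ + 0.4)(λ + 2.7) = 0.
Roots: -0.4, -2.7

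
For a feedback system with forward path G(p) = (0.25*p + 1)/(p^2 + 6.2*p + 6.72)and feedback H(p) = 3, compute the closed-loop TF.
Closed-loop T = G/(1+GH).
Numerator: G_num * H_den = 0.25*p + 1.
Denominator: G_den * H_den + G_num * H_num = (p^2 + 6.2*p + 6.72) + (0.75*p + 3) = p^2 + 6.95*p + 9.72.
T(p) = (0.25*p + 1)/(p^2 + 6.95*p + 9.72)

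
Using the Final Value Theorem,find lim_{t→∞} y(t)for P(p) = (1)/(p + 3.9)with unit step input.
FVT: lim_{t→∞} y(t) = lim_{p→0} p*Y(p) where Y(p) = P(p)/p.
= lim_{p→0} P(p) = P(0) = num(0)/den(0) = 1/3.9 = 0.2564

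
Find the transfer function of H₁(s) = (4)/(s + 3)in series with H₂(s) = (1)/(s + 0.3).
Series: H = H₁ · H₂ = (n₁·n₂)/(d₁·d₂).
Num: n₁·n₂ = 4. Den: d₁·d₂ = s^2 + 3.3*s + 0.9.
H(s) = (4)/(s^2 + 3.3*s + 0.9)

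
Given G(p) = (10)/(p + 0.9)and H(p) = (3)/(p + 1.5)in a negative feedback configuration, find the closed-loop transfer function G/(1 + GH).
Closed-loop T = G/(1+GH).
Numerator: G_num * H_den = 10*p + 15.
Denominator: G_den * H_den + G_num * H_num = (p^2 + 2.4*p + 1.35) + (30) = p^2 + 2.4*p + 31.35.
T(p) = (10*p + 15)/(p^2 + 2.4*p + 31.35)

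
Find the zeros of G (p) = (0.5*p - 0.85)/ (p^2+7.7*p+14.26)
Set numerator = 0: 0.5*p - 0.85 = 0 → Zeros: 1.7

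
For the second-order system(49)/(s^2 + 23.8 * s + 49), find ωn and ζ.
Standard form: ωn²/(s²+2ζωn·s+ωn²).
const=49=ωn² → ωn=7, s coeff=23.8=2ζωn → ζ=1.7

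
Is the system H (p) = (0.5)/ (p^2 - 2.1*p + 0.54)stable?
Denominator: p^2 - 2.1*p + 0.54 = (p - 0.3)(p - 1.8). Poles: 0.3, 1.8. All Re(p)<0: No (unstable)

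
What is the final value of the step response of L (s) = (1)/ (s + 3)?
FVT: lim_{t→∞} y(t) = lim_{s→0} s*Y(s) where Y(s) = L(s)/s.
= lim_{s→0} L(s) = L(0) = num(0)/den(0) = 1/3 = 0.3333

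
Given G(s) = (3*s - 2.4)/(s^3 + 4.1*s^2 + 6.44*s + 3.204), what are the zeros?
Set numerator = 0: 3*s - 2.4 = 0 → Zeros: 0.8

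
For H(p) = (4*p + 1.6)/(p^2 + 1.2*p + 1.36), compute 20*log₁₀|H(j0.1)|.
Substitute p = j*0.1: H(j0.1) = 1.20203 + 0.18945j.
|H(j0.1)| = sqrt(Re² + Im²) = 1.217.
20*log₁₀(1.217) = 1.70 dB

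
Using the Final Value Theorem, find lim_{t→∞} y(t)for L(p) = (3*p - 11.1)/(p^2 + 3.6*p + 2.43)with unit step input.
FVT: lim_{t→∞} y(t) = lim_{p→0} p*Y(p) where Y(p) = L(p)/p.
= lim_{p→0} L(p) = L(0) = num(0)/den(0) = -11.1/2.43 = -4.568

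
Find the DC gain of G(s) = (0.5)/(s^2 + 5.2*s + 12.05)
DC gain = G(0) = num(0)/den(0) = 0.5/12.05 = 0.04149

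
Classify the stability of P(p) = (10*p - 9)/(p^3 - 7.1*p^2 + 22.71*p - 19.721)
Denominator: p^3 - 7.1*p^2 + 22.71*p - 19.721 = (p - 1.3)(p^2 - 5.8*p + 15.17). Poles: 1.3, 2.9 + 2.6j, 2.9 - 2.6j. Unstable (3 pole(s) in RHP)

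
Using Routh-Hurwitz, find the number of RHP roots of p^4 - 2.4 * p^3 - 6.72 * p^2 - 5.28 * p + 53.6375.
Routh array:
p^4: [1, -6.72, 53.6375]; p^3: [-2.4, -5.28]; p^2: [-8.92, 53.6375]; p^1: [-19.7116]; p^0: [53.6375]
First column: [1, -2.4, -8.92, -19.7116, 53.6375]. Sign changes = RHP roots = 2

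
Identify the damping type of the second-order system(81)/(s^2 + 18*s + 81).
Standard form: ωn²/(s²+2ζωn·s+ωn²) gives ωn=9, ζ=1.
Critically damped (ζ = 1)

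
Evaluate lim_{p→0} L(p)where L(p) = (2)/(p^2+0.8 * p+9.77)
DC gain = L(0) = num(0)/den(0) = 2/9.77 = 0.2047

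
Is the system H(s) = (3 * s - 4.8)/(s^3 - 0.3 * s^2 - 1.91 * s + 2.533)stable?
Denominator: s^3 - 0.3*s^2 - 1.91*s + 2.533 = (s + 1.7)(s^2 - 2*s + 1.49). Poles: -1.7, 1 + 0.7j, 1 - 0.7j. All Re(p)<0: No (unstable)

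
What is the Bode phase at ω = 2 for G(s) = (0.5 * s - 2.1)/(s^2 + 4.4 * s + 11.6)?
Substitute s = j*2: G(j2) = -0.0529586 + 0.192899j.
∠G(j2) = atan2(Im, Re) = atan2(0.192899, -0.0529586) = 105.35°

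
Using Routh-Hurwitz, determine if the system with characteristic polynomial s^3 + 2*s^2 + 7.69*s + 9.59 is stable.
Routh array:
s^3: [1, 7.69]; s^2: [2, 9.59]; s^1: [2.895]; s^0: [9.59]
First column: [1, 2, 2.895, 9.59]. Sign changes = 0.
Yes, stable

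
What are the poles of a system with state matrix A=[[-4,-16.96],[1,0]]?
Eigenvalues solve det(λI - A) = 0.
Characteristic polynomial: λ^2 + 4*λ + 16.96 = 0.
Roots: -2 + 3.6j, -2 - 3.6j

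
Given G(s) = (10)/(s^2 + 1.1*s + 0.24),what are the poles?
Set denominator = 0: s^2 + 1.1*s + 0.24 = (s + 0.3)(s + 0.8) = 0 → Poles: -0.3, -0.8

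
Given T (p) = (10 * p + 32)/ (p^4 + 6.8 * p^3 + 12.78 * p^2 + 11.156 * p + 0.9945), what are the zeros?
Set numerator = 0: 10*p + 32 = 0 → Zeros: -3.2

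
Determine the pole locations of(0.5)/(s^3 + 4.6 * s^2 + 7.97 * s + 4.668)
Set denominator = 0: s^3 + 4.6*s^2 + 7.97*s + 4.668 = (s + 1.2)(s^2 + 3.4*s + 3.89) = 0 → Poles: -1.2, -1.7 + 1j, -1.7 - 1j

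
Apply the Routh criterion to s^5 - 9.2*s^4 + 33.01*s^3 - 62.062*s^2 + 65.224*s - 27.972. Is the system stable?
Routh array:
s^5: [1, 33.01, 65.224]; s^4: [-9.2, -62.062, -27.972]; s^3: [26.2641, 62.1836]; s^2: [-40.2799, -27.972]; s^1: [43.9447]; s^0: [-27.972]
First column: [1, -9.2, 26.2641, -40.2799, 43.9447, -27.972]. Sign changes = 5.
No, unstable (5 RHP root(s))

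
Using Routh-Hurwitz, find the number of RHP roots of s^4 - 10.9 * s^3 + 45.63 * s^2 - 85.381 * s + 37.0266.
Routh array:
s^4: [1, 45.63, 37.0266]; s^3: [-10.9, -85.381]; s^2: [37.7969, 37.0266]; s^1: [-74.7031]; s^0: [37.0266]
First column: [1, -10.9, 37.7969, -74.7031, 37.0266]. Sign changes = RHP roots = 4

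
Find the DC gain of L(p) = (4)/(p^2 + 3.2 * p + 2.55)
DC gain = L(0) = num(0)/den(0) = 4/2.55 = 1.569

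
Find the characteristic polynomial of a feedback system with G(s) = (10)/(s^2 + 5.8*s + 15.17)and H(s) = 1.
Characteristic poly = G_den * H_den + G_num * H_num = (s^2 + 5.8*s + 15.17) + (10) = s^2 + 5.8*s + 25.17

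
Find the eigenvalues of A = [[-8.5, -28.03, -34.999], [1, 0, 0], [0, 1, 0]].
Eigenvalues solve det(λI - A) = 0.
Characteristic polynomial: λ^3 + 8.5*λ^2 + 28.03*λ + 34.999 = 0.
Factor: (λ + 3.1)(λ^2 + 5.4*λ + 11.29) = 0.
Roots: -2.7 + 2j, -2.7 - 2j, -3.1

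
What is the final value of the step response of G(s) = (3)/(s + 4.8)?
FVT: lim_{t→∞} y(t) = lim_{s→0} s*Y(s) where Y(s) = G(s)/s.
= lim_{s→0} G(s) = G(0) = num(0)/den(0) = 3/4.8 = 0.625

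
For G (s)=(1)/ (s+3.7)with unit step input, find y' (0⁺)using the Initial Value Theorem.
IVT: y'(0⁺) = lim_{s→∞} s²·Y(s) = lim_{s→∞} s·G(s).
deg(num) = 0, deg(den) = 1, relative degree = 1, so s·G(s) → (leading num)/(leading den) = 1/1 = 1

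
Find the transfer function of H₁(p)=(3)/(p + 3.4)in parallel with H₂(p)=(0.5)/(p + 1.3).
Parallel: H = H₁ + H₂ = (n₁·d₂ + n₂·d₁)/(d₁·d₂).
n₁·d₂ = 3*p + 3.9. n₂·d₁ = 0.5*p + 1.7. Sum = 3.5*p + 5.6. d₁·d₂ = p^2 + 4.7*p + 4.42.
H(p) = (3.5*p + 5.6)/(p^2 + 4.7*p + 4.42)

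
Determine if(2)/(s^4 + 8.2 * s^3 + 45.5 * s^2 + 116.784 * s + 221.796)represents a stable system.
Denominator: s^4 + 8.2*s^3 + 45.5*s^2 + 116.784*s + 221.796 = (s^2 + 5.4*s + 18.18)(s^2 + 2.8*s + 12.2). Poles: -1.4 + 3.2j, -1.4 - 3.2j, -2.7 + 3.3j, -2.7 - 3.3j. All Re(p)<0: Yes (stable)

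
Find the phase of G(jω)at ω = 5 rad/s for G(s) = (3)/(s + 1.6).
Substitute s = j*5: G(j5) = 0.174165 - 0.544267j.
∠G(j5) = atan2(Im, Re) = atan2(-0.544267, 0.174165) = -72.26°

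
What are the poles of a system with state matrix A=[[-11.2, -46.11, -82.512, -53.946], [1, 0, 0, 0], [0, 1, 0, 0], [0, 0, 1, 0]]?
Eigenvalues solve det(λI - A) = 0.
Characteristic polynomial: λ^4 + 11.2*λ^3 + 46.11*λ^2 + 82.512*λ + 53.946 = 0.
Factor: (λ + 3.7)(λ + 3)(λ + 1.8)(λ + 2.7) = 0.
Roots: -1.8, -2.7, -3, -3.7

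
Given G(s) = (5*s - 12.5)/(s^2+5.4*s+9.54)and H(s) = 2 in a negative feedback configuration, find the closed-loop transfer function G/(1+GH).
Closed-loop T = G/(1+GH).
Numerator: G_num * H_den = 5*s - 12.5.
Denominator: G_den * H_den + G_num * H_num = (s^2 + 5.4*s + 9.54) + (10*s - 25) = s^2 + 15.4*s - 15.46.
T(s) = (5*s - 12.5)/(s^2 + 15.4*s - 15.46)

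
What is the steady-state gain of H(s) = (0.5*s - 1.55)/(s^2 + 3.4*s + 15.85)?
DC gain = H(0) = num(0)/den(0) = -1.55/15.85 = -0.09779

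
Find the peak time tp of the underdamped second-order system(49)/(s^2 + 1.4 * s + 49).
Standard form: ωn²/(s²+2ζωn·s+ωn²) → ωn = 7, ζ = 0.1.
ωd = ωn·√(1-ζ²) = 7·√(1-0.1²) = 6.965.
tp = π/ωd = π/6.965 = 0.4511 s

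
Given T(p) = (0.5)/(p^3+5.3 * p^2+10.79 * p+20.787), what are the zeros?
Numerator is a nonzero constant (0.5) → Zeros: none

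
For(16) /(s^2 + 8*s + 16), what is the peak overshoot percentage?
Standard form: ωn²/(s²+2ζωn·s+ωn²) → ωn = 4, ζ = 1.
ζ ≥ 1, so the response is non-oscillatory: peak overshoot = 0%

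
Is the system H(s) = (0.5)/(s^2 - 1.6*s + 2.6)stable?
Denominator: s^2 - 1.6*s + 2.6. Poles: 0.8 + 1.4j, 0.8 - 1.4j. All Re(p)<0: No (unstable)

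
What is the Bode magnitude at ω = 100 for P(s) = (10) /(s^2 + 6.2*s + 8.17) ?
Substitute s = j*100: P(j100) = -0.000996979 - 6.18632e-05j.
|P(j100)| = sqrt(Re² + Im²) = 0.0009989.
20*log₁₀(0.0009989) = -60.01 dB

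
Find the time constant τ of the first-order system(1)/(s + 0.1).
First-order system: τ = -1/pole. Pole = -0.1. τ = -1/(-0.1) = 10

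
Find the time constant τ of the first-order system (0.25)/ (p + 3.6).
First-order system: τ = -1/pole. Pole = -3.6. τ = -1/(-3.6) = 0.2778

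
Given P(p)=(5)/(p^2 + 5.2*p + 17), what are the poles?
Set denominator = 0: p^2 + 5.2*p + 17 = 0 → Poles: -2.6 + 3.2j, -2.6 - 3.2j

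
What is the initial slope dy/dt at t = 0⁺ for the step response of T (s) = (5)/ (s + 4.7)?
IVT: y'(0⁺) = lim_{s→∞} s²·Y(s) = lim_{s→∞} s·T(s).
deg(num) = 0, deg(den) = 1, relative degree = 1, so s·T(s) → (leading num)/(leading den) = 5/1 = 5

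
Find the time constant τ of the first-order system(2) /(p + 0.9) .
First-order system: τ = -1/pole. Pole = -0.9. τ = -1/(-0.9) = 1.111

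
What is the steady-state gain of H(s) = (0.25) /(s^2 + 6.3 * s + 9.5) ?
DC gain = H(0) = num(0)/den(0) = 0.25/9.5 = 0.02632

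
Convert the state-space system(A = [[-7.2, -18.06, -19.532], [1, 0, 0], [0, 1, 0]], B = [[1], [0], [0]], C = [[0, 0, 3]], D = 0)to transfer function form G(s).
G(s) = C(sI - A)⁻¹B + D.
Characteristic polynomial det(sI - A) = s^3 + 7.2*s^2 + 18.06*s + 19.532.
Numerator from C·adj(sI-A)·B + D·det(sI-A) = 3.
G(s) = (3)/(s^3 + 7.2*s^2 + 18.06*s + 19.532)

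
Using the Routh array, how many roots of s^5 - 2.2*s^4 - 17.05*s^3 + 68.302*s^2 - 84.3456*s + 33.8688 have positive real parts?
Routh array:
s^5: [1, -17.05, -84.3456]; s^4: [-2.2, 68.302, 33.8688]; s^3: [13.9964, -68.9507]; s^2: [57.4641, 33.8688]; s^1: [-77.2]; s^0: [33.8688]
First column: [1, -2.2, 13.9964, 57.4641, -77.2, 33.8688]. Sign changes = RHP roots = 4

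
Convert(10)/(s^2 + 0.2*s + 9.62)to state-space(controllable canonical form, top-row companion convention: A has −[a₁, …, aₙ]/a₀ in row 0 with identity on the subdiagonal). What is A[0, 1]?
Reachable canonical form for den = s^2 + 0.2*s + 9.62: top row of A = -[a₁,a₂,...,aₙ]/a₀, ones on the subdiagonal, zeros elsewhere.
A = [[-0.2, -9.62], [1, 0]].
A[0,1] = -9.62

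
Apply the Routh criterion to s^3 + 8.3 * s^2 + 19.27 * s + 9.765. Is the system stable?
Routh array:
s^3: [1, 19.27]; s^2: [8.3, 9.765]; s^1: [18.0935]; s^0: [9.765]
First column: [1, 8.3, 18.0935, 9.765]. Sign changes = 0.
Yes, stable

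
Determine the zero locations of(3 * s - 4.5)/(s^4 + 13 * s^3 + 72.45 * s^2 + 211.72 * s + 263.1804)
Set numerator = 0: 3*s - 4.5 = 0 → Zeros: 1.5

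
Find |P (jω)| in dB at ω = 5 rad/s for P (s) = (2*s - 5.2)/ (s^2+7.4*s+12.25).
Substitute s = j*5: P(j5) = 0.284872 + 0.042375j.
|P(j5)| = sqrt(Re² + Im²) = 0.288.
20*log₁₀(0.288) = -10.81 dB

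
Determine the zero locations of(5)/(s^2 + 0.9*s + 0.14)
Numerator is a nonzero constant (5) → Zeros: none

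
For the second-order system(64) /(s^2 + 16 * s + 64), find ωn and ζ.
Standard form: ωn²/(s²+2ζωn·s+ωn²).
const=64=ωn² → ωn=8, s coeff=16=2ζωn → ζ=1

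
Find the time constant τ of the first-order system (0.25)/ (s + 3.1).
First-order system: τ = -1/pole. Pole = -3.1. τ = -1/(-3.1) = 0.3226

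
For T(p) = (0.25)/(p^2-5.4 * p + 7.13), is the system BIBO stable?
Denominator: p^2 - 5.4*p + 7.13 = (p - 3.1)(p - 2.3). Poles: 2.3, 3.1. All Re(p)<0: No (unstable)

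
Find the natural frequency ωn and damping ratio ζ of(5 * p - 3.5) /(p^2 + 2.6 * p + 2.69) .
Underdamped: complex pole -1.3 + 1j. ωn = |pole| = 1.64, ζ = -Re(pole)/ωn = 0.7926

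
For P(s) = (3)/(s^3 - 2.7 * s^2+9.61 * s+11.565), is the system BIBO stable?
Denominator: s^3 - 2.7*s^2 + 9.61*s + 11.565 = (s + 0.9)(s^2 - 3.6*s + 12.85). Poles: -0.9, 1.8 + 3.1j, 1.8 - 3.1j. All Re(p)<0: No (unstable)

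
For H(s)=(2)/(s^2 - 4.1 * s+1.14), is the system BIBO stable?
Denominator: s^2 - 4.1*s + 1.14 = (s - 0.3)(s - 3.8). Poles: 0.3, 3.8. All Re(p)<0: No (unstable)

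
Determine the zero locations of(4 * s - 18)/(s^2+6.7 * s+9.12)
Set numerator = 0: 4*s - 18 = 0 → Zeros: 4.5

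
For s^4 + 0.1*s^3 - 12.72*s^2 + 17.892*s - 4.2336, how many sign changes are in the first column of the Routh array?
Routh array:
s^4: [1, -12.72, -4.2336]; s^3: [0.1, 17.892]; s^2: [-191.64, -4.2336]; s^1: [17.8898]; s^0: [-4.2336]
First column: [1, 0.1, -191.64, 17.8898, -4.2336]. Sign changes = 3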